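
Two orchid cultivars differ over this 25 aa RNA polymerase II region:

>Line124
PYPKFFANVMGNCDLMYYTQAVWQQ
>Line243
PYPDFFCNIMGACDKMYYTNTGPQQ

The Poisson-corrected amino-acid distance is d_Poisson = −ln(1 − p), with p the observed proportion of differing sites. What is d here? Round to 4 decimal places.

Differing sites — 4:K/D; 7:A/C; 9:V/I; 12:N/A; 15:L/K; 20:Q/N; 21:A/T; 22:V/G; 23:W/P.
p = 9/25 = 0.360000.
d = −ln(1 − 0.360000) = −ln(0.640000) = 0.4463.

0.4463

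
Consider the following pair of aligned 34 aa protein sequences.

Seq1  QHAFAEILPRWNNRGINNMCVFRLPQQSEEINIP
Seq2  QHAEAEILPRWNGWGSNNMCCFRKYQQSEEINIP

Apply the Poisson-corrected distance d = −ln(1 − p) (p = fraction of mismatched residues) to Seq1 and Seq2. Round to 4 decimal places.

0.2305

The sequences differ at positions 4 (F/E), 13 (N/G), 14 (R/W), 16 (I/S), 21 (V/C), 24 (L/K), 25 (P/Y).
p = 7/34 = 0.205882.
d = −ln(1 − 0.205882) = −ln(0.794118) = 0.2305.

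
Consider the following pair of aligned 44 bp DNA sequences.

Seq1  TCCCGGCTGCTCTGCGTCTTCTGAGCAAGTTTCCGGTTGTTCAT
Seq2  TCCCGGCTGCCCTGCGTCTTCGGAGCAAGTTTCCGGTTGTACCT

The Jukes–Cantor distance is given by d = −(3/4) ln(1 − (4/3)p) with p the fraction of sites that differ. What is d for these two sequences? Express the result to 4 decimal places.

0.0969

Differing sites — 11:T/C; 22:T/G; 41:T/A; 43:A/C.
p = 4/44 = 0.090909.
d = −0.75 · ln(1 − (4/3)·0.090909) = −0.75 · ln(0.878788) = −0.75 · (-0.129212) = 0.0969.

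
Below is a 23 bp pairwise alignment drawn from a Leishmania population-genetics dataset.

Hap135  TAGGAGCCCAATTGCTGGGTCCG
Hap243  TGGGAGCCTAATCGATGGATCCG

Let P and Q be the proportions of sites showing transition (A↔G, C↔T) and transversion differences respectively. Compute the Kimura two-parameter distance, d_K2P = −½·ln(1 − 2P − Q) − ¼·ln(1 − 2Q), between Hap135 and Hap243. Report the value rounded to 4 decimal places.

The sequences differ at positions 2 (A/G, transition), 9 (C/T, transition), 13 (T/C, transition), 15 (C/A, transversion), 19 (G/A, transition).
Of the 5 differences, 4 transitions and 1 transversion over 23 sites: P = 4/23 = 0.173913, Q = 1/23 = 0.043478.
d = −0.5·ln(0.608696) − 0.25·ln(0.913044) = −0.5·(-0.496436) − 0.25·(-0.090971) = 0.2710.

0.2710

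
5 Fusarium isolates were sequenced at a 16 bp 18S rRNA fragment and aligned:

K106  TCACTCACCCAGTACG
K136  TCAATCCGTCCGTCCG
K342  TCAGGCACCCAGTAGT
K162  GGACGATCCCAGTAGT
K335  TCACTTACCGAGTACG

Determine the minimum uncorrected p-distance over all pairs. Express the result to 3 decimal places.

0.125

Pairwise Hamming distances:
  K106 vs K136: 6
  K106 vs K342: 4
  K106 vs K162: 7
  K106 vs K335: 2
  K136 vs K342: 9
  K136 vs K162: 12
  K136 vs K335: 8
  K342 vs K162: 5
  K342 vs K335: 6
  K162 vs K335: 8
The smallest is 2 mismatches, between K106 and K335; p = 2/16 = 0.125.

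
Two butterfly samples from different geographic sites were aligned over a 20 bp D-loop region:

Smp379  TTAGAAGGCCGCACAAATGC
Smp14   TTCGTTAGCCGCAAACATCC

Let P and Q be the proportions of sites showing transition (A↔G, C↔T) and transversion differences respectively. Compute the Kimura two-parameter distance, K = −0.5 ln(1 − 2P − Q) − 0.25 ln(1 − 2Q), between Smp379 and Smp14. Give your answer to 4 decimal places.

0.4845

Mismatches occur at site 3 (A/C, transversion), site 5 (A/T, transversion), site 6 (A/T, transversion), site 7 (G/A, transition), site 14 (C/A, transversion), site 16 (A/C, transversion), site 19 (G/C, transversion).
Of the 7 differences, 1 transition and 6 transversions over 20 sites: P = 1/20 = 0.050000, Q = 6/20 = 0.300000.
d = −0.5·ln(0.600000) − 0.25·ln(0.400000) = −0.5·(-0.510826) − 0.25·(-0.916291) = 0.4845.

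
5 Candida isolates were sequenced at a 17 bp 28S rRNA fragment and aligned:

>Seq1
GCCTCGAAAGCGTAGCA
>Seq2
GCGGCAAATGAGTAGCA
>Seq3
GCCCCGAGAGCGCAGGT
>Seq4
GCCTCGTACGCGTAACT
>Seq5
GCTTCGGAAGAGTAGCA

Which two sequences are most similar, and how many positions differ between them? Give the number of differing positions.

Pairwise Hamming distances:
  Seq1 vs Seq2: 5
  Seq1 vs Seq3: 5
  Seq1 vs Seq4: 4
  Seq1 vs Seq5: 3
  Seq2 vs Seq3: 9
  Seq2 vs Seq4: 8
  Seq2 vs Seq5: 5
  Seq3 vs Seq4: 7
  Seq3 vs Seq5: 8
  Seq4 vs Seq5: 6
The smallest is 3, between Seq1 and Seq5.

3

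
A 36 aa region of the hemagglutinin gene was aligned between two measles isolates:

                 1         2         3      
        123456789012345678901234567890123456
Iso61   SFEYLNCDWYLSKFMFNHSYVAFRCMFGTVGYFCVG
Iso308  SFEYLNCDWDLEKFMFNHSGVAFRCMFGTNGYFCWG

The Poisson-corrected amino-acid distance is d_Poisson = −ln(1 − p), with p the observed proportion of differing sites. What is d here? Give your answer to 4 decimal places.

The sequences differ at positions 10 (Y/D), 12 (S/E), 20 (Y/G), 30 (V/N), 35 (V/W).
p = 5/36 = 0.138889.
d = −ln(1 − 0.138889) = −ln(0.861111) = 0.1495.

0.1495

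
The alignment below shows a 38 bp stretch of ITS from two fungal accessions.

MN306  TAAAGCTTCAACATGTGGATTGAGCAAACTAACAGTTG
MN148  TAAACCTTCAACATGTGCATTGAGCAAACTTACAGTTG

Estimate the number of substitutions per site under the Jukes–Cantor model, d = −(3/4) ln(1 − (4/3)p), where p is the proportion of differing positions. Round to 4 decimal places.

0.0834

The sequences differ at positions 5 (G/C), 18 (G/C), 31 (A/T).
p = 3/38 = 0.078947.
d = −0.75 · ln(1 − (4/3)·0.078947) = −0.75 · ln(0.894737) = −0.75 · (-0.111225) = 0.0834.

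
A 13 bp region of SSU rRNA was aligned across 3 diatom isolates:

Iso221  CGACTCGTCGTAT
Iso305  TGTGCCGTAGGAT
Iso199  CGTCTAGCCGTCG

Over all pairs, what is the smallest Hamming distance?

Pairwise Hamming distances:
  Iso221 vs Iso305: 6
  Iso221 vs Iso199: 5
  Iso305 vs Iso199: 9
The smallest is 5, between Iso221 and Iso199.

5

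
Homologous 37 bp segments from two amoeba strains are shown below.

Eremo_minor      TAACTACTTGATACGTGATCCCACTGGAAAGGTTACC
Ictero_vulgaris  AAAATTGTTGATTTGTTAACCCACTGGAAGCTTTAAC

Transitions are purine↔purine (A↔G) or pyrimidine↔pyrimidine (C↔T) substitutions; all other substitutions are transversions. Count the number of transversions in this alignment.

Differing sites — 1:T/A (Tv); 4:C/A (Tv); 6:A/T (Tv); 7:C/G (Tv); 13:A/T (Tv); 14:C/T (Ti); 17:G/T (Tv); 19:T/A (Tv); 30:A/G (Ti); 31:G/C (Tv); 32:G/T (Tv); 36:C/A (Tv).
Of the 12 differences, 2 transitions and 10 transversions, so the answer is 10.

10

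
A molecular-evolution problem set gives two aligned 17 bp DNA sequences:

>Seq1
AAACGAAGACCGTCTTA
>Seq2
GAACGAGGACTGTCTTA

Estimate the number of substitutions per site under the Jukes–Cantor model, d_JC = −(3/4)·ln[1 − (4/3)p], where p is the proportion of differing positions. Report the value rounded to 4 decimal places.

0.2012

The sequences differ at positions 1 (A/G), 7 (A/G), 11 (C/T).
p = 3/17 = 0.176471.
d = −0.75 · ln(1 − (4/3)·0.176471) = −0.75 · ln(0.764705) = −0.75 · (-0.268265) = 0.2012.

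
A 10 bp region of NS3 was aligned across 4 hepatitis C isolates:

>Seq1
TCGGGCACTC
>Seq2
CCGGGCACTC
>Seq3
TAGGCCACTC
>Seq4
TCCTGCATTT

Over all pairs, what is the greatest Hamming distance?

Pairwise Hamming distances:
  Seq1 vs Seq2: 1
  Seq1 vs Seq3: 2
  Seq1 vs Seq4: 4
  Seq2 vs Seq3: 3
  Seq2 vs Seq4: 5
  Seq3 vs Seq4: 6
The largest is 6, between Seq3 and Seq4.

6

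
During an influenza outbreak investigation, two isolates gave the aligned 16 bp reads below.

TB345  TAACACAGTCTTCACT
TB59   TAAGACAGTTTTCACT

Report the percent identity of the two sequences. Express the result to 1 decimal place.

87.5%

The sequences differ at positions 4 (C/G), 10 (C/T).
14 of the 16 sites match, so the percent identity is 14/16 × 100 = 87.5%.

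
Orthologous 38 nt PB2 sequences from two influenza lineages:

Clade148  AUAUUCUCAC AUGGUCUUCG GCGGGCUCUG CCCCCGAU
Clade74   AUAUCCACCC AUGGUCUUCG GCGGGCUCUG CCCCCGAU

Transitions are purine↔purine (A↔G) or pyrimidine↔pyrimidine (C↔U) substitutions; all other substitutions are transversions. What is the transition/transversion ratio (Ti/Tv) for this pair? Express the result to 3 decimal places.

The sequences differ at positions 5 (U/C, transition), 7 (U/A, transversion), 9 (A/C, transversion).
Of the 3 differences, 1 transition and 2 transversions, so Ti/Tv = 1/2 = 0.500.

0.500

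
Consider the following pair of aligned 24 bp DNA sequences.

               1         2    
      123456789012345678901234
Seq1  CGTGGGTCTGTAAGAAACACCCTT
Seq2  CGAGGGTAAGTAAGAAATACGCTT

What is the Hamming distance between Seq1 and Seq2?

5

Differing sites — 3:T/A; 8:C/A; 9:T/A; 18:C/T; 21:C/G.
That gives 5 mismatches out of 24 aligned sites, so the Hamming distance is 5.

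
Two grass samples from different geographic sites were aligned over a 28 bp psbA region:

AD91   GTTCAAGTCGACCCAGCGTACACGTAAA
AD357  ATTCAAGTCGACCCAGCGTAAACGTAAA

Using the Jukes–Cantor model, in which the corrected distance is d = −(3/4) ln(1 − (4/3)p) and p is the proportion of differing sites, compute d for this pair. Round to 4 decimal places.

0.0751

The sequences differ at positions 1 (G/A), 21 (C/A).
p = 2/28 = 0.071429.
d = −0.75 · ln(1 − (4/3)·0.071429) = −0.75 · ln(0.904761) = −0.75 · (-0.100084) = 0.0751.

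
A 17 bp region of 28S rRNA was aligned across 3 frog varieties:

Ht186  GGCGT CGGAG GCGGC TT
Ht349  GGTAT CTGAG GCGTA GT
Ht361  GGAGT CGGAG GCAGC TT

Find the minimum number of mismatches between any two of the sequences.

Pairwise Hamming distances:
  Ht186 vs Ht349: 6
  Ht186 vs Ht361: 2
  Ht349 vs Ht361: 7
The smallest is 2, between Ht186 and Ht361.

2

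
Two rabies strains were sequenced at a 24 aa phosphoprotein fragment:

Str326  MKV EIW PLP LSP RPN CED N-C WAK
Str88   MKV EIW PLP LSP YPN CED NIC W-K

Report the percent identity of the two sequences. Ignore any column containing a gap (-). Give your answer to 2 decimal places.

Excluding the 2 gap columns leaves 22 comparable sites.
The sequences differ at position 13 (R/Y).
21 of the 22 comparable sites match, so the percent identity is 21/22 × 100 = 95.45%.

95.45%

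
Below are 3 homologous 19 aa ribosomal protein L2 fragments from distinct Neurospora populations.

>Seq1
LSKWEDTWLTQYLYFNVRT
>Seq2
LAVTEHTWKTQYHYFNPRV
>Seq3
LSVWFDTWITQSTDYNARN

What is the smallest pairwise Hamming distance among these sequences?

8

Pairwise Hamming distances:
  Seq1 vs Seq2: 8
  Seq1 vs Seq3: 9
  Seq2 vs Seq3: 11
The smallest is 8, between Seq1 and Seq2.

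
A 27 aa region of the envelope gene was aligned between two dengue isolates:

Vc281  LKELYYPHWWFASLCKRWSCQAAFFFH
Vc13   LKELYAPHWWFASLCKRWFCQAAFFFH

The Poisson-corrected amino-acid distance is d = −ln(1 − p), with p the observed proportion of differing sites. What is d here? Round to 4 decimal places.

0.0770

Mismatches occur at site 6 (Y/A), site 19 (S/F).
p = 2/27 = 0.074074.
d = −ln(1 − 0.074074) = −ln(0.925926) = 0.0770.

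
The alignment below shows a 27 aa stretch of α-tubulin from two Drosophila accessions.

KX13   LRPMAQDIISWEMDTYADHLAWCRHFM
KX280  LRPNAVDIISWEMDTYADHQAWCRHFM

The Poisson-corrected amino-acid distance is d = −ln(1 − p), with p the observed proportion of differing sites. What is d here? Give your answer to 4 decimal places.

Differing sites — 4:M/N; 6:Q/V; 20:L/Q.
p = 3/27 = 0.111111.
d = −ln(1 − 0.111111) = −ln(0.888889) = 0.1178.

0.1178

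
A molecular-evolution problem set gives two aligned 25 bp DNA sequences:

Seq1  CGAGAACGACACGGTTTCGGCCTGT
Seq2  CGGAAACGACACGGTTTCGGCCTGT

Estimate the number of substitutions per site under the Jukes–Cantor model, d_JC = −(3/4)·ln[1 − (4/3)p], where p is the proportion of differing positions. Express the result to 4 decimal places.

The sequences differ at positions 3 (A/G), 4 (G/A).
p = 2/25 = 0.080000.
d = −0.75 · ln(1 − (4/3)·0.080000) = −0.75 · ln(0.893333) = −0.75 · (-0.112796) = 0.0846.

0.0846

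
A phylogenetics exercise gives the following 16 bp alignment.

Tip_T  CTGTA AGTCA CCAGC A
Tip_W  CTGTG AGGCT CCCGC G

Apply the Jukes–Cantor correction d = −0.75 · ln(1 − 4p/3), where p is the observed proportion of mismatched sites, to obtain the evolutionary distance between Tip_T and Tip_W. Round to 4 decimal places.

The sequences differ at positions 5 (A/G), 8 (T/G), 10 (A/T), 13 (A/C), 16 (A/G).
p = 5/16 = 0.312500.
d = −0.75 · ln(1 − (4/3)·0.312500) = −0.75 · ln(0.583333) = −0.75 · (-0.538997) = 0.4042.

0.4042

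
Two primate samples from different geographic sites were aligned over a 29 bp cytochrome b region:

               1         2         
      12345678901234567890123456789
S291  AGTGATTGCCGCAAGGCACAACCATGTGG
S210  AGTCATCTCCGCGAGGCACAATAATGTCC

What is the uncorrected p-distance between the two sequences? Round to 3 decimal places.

0.276

Mismatches occur at site 4 (G/C), site 7 (T/C), site 8 (G/T), site 13 (A/G), site 22 (C/T), site 23 (C/A), site 28 (G/C), site 29 (G/C).
There are 8 differences over 29 sites, so p = 8/29 = 0.276.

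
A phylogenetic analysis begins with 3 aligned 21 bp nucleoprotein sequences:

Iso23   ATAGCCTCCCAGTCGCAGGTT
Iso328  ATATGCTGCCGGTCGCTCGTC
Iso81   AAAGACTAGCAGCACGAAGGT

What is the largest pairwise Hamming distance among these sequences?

Pairwise Hamming distances:
  Iso23 vs Iso328: 7
  Iso23 vs Iso81: 10
  Iso328 vs Iso81: 14
The largest is 14, between Iso328 and Iso81.

14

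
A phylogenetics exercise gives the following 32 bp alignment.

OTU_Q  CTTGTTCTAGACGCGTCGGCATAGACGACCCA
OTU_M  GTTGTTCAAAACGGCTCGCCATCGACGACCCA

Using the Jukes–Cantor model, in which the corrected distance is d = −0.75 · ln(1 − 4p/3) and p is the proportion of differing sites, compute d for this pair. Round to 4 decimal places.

0.2586

The sequences differ at positions 1 (C/G), 8 (T/A), 10 (G/A), 14 (C/G), 15 (G/C), 19 (G/C), 23 (A/C).
p = 7/32 = 0.218750.
d = −0.75 · ln(1 − (4/3)·0.218750) = −0.75 · ln(0.708333) = −0.75 · (-0.344841) = 0.2586.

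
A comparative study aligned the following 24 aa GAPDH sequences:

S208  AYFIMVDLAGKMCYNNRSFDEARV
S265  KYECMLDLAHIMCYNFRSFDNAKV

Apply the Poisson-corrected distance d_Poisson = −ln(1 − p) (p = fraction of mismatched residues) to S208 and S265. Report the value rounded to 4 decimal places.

Mismatches occur at site 1 (A→K), site 3 (F→E), site 4 (I→C), site 6 (V→L), site 10 (G→H), site 11 (K→I), site 16 (N→F), site 21 (E→N), site 23 (R→K).
p = 9/24 = 0.375000.
d = −ln(1 − 0.375000) = −ln(0.625000) = 0.4700.

0.4700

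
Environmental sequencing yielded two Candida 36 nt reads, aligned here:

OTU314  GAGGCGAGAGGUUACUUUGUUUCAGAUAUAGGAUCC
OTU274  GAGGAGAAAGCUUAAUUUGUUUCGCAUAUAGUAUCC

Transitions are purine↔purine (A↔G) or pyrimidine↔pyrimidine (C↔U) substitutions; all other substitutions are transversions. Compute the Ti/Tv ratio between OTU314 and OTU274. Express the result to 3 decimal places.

The sequences differ at positions 5 (C/A, transversion), 8 (G/A, transition), 11 (G/C, transversion), 15 (C/A, transversion), 24 (A/G, transition), 25 (G/C, transversion), 32 (G/U, transversion).
Of the 7 differences, 2 transitions and 5 transversions, so Ti/Tv = 2/5 = 0.400.

0.400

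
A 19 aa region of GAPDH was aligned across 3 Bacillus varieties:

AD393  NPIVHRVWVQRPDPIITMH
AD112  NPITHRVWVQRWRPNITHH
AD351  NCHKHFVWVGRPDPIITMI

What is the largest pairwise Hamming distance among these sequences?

Pairwise Hamming distances:
  AD393 vs AD112: 5
  AD393 vs AD351: 6
  AD112 vs AD351: 10
The largest is 10, between AD112 and AD351.

10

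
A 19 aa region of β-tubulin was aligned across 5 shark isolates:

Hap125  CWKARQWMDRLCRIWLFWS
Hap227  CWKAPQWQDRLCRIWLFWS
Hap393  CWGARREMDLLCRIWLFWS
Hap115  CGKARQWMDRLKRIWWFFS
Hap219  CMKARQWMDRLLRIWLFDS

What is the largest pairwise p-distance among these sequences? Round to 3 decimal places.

0.421

Pairwise Hamming distances:
  Hap125 vs Hap227: 2
  Hap125 vs Hap393: 4
  Hap125 vs Hap115: 4
  Hap125 vs Hap219: 3
  Hap227 vs Hap393: 6
  Hap227 vs Hap115: 6
  Hap227 vs Hap219: 5
  Hap393 vs Hap115: 8
  Hap393 vs Hap219: 7
  Hap115 vs Hap219: 4
The largest is 8 mismatches, between Hap393 and Hap115; p = 8/19 = 0.421.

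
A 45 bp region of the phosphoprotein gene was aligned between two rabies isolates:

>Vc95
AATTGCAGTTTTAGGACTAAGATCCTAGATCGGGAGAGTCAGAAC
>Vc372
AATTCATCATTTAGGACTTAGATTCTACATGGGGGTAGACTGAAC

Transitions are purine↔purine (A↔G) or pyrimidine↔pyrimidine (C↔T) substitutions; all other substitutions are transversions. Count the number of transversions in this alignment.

Differing sites — 5:G/C (Tv); 6:C/A (Tv); 7:A/T (Tv); 8:G/C (Tv); 9:T/A (Tv); 19:A/T (Tv); 24:C/T (Ti); 28:G/C (Tv); 31:C/G (Tv); 35:A/G (Ti); 36:G/T (Tv); 39:T/A (Tv); 41:A/T (Tv).
Of the 13 differences, 2 transitions and 11 transversions, so the answer is 11.

11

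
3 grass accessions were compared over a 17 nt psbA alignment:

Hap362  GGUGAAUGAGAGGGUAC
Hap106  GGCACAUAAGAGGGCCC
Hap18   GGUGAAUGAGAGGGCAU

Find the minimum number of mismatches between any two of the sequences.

Pairwise Hamming distances:
  Hap362 vs Hap106: 6
  Hap362 vs Hap18: 2
  Hap106 vs Hap18: 6
The smallest is 2, between Hap362 and Hap18.

2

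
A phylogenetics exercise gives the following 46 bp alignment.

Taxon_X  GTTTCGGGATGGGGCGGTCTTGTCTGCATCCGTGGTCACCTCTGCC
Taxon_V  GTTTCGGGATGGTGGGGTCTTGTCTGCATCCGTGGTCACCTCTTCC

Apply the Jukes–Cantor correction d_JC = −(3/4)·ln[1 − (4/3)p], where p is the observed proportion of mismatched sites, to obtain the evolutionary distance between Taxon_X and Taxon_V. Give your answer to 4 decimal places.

Mismatches occur at site 13 (G/T), site 15 (C/G), site 44 (G/T).
p = 3/46 = 0.065217.
d = −0.75 · ln(1 − (4/3)·0.065217) = −0.75 · ln(0.913044) = −0.75 · (-0.090971) = 0.0682.

0.0682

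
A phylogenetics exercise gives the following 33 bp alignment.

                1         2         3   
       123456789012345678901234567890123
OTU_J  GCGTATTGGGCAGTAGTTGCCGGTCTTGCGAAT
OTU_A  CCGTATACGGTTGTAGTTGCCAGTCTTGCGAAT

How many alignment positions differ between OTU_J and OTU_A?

The sequences differ at positions 1 (G/C), 7 (T/A), 8 (G/C), 11 (C/T), 12 (A/T), 22 (G/A).
That gives 6 mismatches out of 33 aligned sites, so the Hamming distance is 6.

6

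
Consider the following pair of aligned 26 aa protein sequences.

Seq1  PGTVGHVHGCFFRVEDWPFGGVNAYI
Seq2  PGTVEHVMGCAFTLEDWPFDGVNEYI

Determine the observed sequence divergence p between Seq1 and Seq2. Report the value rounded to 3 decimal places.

Mismatches occur at site 5 (G↔E), site 8 (H↔M), site 11 (F↔A), site 13 (R↔T), site 14 (V↔L), site 20 (G↔D), site 24 (A↔E).
There are 7 differences over 26 sites, so p = 7/26 = 0.269.

0.269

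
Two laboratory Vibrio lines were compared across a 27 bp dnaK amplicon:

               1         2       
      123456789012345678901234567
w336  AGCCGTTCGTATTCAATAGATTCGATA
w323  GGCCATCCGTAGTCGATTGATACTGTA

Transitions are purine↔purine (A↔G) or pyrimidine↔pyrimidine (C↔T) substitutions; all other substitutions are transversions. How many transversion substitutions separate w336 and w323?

4

Differing sites — 1:A/G (Ti); 5:G/A (Ti); 7:T/C (Ti); 12:T/G (Tv); 15:A/G (Ti); 18:A/T (Tv); 22:T/A (Tv); 24:G/T (Tv); 25:A/G (Ti).
Of the 9 differences, 5 transitions and 4 transversions, so the answer is 4.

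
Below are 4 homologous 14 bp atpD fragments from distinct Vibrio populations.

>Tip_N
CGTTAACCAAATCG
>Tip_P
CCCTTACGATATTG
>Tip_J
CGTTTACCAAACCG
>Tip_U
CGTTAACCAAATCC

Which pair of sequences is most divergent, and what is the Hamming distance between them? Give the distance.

Pairwise Hamming distances:
  Tip_N vs Tip_P: 6
  Tip_N vs Tip_J: 2
  Tip_N vs Tip_U: 1
  Tip_P vs Tip_J: 6
  Tip_P vs Tip_U: 7
  Tip_J vs Tip_U: 3
The largest is 7, between Tip_P and Tip_U.

7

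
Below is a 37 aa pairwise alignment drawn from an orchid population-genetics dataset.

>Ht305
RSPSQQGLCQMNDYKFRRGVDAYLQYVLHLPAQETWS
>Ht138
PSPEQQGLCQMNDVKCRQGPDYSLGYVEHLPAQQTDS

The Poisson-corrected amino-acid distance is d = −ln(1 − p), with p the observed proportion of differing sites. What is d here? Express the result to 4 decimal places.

Mismatches occur at site 1 (R/P), site 4 (S/E), site 14 (Y/V), site 16 (F/C), site 18 (R/Q), site 20 (V/P), site 22 (A/Y), site 23 (Y/S), site 25 (Q/G), site 28 (L/E), site 34 (E/Q), site 36 (W/D).
p = 12/37 = 0.324324.
d = −ln(1 − 0.324324) = −ln(0.675676) = 0.3920.

0.3920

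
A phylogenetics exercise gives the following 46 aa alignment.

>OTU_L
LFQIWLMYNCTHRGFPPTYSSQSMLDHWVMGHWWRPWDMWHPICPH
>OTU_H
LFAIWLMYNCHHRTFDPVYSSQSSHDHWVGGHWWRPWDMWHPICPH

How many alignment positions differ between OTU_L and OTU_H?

Mismatches occur at site 3 (Q→A), site 11 (T→H), site 14 (G→T), site 16 (P→D), site 18 (T→V), site 24 (M→S), site 25 (L→H), site 30 (M→G).
That gives 8 mismatches out of 46 aligned sites, so the Hamming distance is 8.

8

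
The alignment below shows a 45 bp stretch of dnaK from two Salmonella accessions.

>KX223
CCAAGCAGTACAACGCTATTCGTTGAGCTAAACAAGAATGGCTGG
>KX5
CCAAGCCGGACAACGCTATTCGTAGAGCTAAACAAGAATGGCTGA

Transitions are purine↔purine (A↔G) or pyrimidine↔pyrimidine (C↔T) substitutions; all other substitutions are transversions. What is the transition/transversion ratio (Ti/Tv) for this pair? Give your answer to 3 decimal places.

0.333

Differing sites — 7:A/C (Tv); 9:T/G (Tv); 24:T/A (Tv); 45:G/A (Ti).
Of the 4 differences, 1 transition and 3 transversions, so Ti/Tv = 1/3 = 0.333.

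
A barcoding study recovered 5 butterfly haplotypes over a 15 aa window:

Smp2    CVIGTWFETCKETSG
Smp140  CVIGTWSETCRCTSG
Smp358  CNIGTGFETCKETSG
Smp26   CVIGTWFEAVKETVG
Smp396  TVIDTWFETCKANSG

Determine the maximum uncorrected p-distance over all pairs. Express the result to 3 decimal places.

0.467

Pairwise Hamming distances:
  Smp2 vs Smp140: 3
  Smp2 vs Smp358: 2
  Smp2 vs Smp26: 3
  Smp2 vs Smp396: 4
  Smp140 vs Smp358: 5
  Smp140 vs Smp26: 6
  Smp140 vs Smp396: 6
  Smp358 vs Smp26: 5
  Smp358 vs Smp396: 6
  Smp26 vs Smp396: 7
The largest is 7 mismatches, between Smp26 and Smp396; p = 7/15 = 0.467.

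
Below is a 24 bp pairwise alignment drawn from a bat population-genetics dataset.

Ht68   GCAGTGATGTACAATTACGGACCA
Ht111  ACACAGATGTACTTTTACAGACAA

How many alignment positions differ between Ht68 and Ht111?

Mismatches occur at site 1 (G↔A), site 4 (G↔C), site 5 (T↔A), site 13 (A↔T), site 14 (A↔T), site 19 (G↔A), site 23 (C↔A).
That gives 7 mismatches out of 24 aligned sites, so the Hamming distance is 7.

7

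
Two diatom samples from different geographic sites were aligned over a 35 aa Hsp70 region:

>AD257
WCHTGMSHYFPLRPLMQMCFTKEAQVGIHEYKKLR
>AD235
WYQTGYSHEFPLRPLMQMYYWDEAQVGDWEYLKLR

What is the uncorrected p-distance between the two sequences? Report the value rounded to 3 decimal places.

0.314

The sequences differ at positions 2 (C/Y), 3 (H/Q), 6 (M/Y), 9 (Y/E), 19 (C/Y), 20 (F/Y), 21 (T/W), 22 (K/D), 28 (I/D), 29 (H/W), 32 (K/L).
There are 11 differences over 35 sites, so p = 11/35 = 0.314.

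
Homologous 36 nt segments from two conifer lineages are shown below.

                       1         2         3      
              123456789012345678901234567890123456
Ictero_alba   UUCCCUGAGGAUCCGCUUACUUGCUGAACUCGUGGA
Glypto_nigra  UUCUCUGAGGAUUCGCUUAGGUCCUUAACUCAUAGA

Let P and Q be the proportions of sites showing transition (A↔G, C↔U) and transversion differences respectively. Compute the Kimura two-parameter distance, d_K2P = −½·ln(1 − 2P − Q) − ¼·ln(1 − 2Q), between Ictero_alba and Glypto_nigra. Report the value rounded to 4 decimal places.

Differing sites — 4:C/U (Ti); 13:C/U (Ti); 20:C/G (Tv); 21:U/G (Tv); 23:G/C (Tv); 26:G/U (Tv); 32:G/A (Ti); 34:G/A (Ti).
Of the 8 differences, 4 transitions and 4 transversions over 36 sites: P = 4/36 = 0.111111, Q = 4/36 = 0.111111.
d = −0.5·ln(0.666667) − 0.25·ln(0.777778) = −0.5·(-0.405465) − 0.25·(-0.251314) = 0.2656.

0.2656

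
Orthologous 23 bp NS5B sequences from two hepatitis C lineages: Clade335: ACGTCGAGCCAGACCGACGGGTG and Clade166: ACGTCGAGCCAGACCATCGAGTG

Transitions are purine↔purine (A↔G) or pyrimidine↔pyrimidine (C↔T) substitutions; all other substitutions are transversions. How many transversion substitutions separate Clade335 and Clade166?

Differing sites — 16:G/A (Ti); 17:A/T (Tv); 20:G/A (Ti).
Of the 3 differences, 2 transitions and 1 transversion, so the answer is 1.

1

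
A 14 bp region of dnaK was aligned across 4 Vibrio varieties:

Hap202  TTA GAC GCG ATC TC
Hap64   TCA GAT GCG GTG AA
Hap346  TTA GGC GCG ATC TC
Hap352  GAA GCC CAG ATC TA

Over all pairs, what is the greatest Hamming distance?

9

Pairwise Hamming distances:
  Hap202 vs Hap64: 6
  Hap202 vs Hap346: 1
  Hap202 vs Hap352: 6
  Hap64 vs Hap346: 7
  Hap64 vs Hap352: 9
  Hap346 vs Hap352: 6
The largest is 9, between Hap64 and Hap352.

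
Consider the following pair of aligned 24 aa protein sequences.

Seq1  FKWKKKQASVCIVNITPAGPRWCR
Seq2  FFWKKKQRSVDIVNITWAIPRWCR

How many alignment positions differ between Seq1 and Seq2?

5

The sequences differ at positions 2 (K/F), 8 (A/R), 11 (C/D), 17 (P/W), 19 (G/I).
That gives 5 mismatches out of 24 aligned sites, so the Hamming distance is 5.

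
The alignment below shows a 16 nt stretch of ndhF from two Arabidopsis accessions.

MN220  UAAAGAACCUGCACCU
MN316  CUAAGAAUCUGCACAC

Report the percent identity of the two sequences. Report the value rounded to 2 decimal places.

68.75%

Differing sites — 1:U/C; 2:A/U; 8:C/U; 15:C/A; 16:U/C.
11 of the 16 sites match, so the percent identity is 11/16 × 100 = 68.75%.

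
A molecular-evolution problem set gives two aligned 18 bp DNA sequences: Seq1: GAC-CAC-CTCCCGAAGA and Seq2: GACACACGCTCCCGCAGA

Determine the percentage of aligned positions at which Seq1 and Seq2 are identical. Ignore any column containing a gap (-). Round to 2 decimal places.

93.75%

Excluding the 2 gap columns leaves 16 comparable sites.
Differing sites — 15:A/C.
15 of the 16 comparable sites match, so the percent identity is 15/16 × 100 = 93.75%.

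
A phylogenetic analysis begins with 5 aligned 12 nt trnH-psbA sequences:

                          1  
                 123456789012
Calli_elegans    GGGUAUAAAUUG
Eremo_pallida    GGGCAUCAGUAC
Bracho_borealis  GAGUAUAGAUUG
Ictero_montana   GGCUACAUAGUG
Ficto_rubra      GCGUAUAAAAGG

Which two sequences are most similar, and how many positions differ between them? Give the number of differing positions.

Pairwise Hamming distances:
  Calli_elegans vs Eremo_pallida: 5
  Calli_elegans vs Bracho_borealis: 2
  Calli_elegans vs Ictero_montana: 4
  Calli_elegans vs Ficto_rubra: 3
  Eremo_pallida vs Bracho_borealis: 7
  Eremo_pallida vs Ictero_montana: 9
  Eremo_pallida vs Ficto_rubra: 7
  Bracho_borealis vs Ictero_montana: 5
  Bracho_borealis vs Ficto_rubra: 4
  Ictero_montana vs Ficto_rubra: 6
The smallest is 2, between Calli_elegans and Bracho_borealis.

2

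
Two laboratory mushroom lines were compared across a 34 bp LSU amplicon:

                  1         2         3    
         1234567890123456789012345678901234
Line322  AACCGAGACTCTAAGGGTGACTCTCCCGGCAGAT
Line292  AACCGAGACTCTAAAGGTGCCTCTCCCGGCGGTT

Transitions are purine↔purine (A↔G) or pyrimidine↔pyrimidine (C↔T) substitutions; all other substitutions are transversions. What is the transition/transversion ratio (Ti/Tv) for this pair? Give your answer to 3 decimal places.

1.000

Differing sites — 15:G/A (Ti); 20:A/C (Tv); 31:A/G (Ti); 33:A/T (Tv).
Of the 4 differences, 2 transitions and 2 transversions, so Ti/Tv = 2/2 = 1.000.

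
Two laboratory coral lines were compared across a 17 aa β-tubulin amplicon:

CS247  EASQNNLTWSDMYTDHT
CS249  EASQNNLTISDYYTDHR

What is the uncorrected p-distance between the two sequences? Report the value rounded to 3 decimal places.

0.176

The sequences differ at positions 9 (W/I), 12 (M/Y), 17 (T/R).
There are 3 differences over 17 sites, so p = 3/17 = 0.176.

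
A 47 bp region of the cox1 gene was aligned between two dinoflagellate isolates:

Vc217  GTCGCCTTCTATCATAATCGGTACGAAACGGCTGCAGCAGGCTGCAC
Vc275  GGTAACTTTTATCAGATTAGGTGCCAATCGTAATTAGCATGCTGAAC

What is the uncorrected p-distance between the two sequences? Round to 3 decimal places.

0.383

Differing sites — 2:T/G; 3:C/T; 4:G/A; 5:C/A; 9:C/T; 15:T/G; 17:A/T; 19:C/A; 23:A/G; 25:G/C; 28:A/T; 31:G/T; 32:C/A; 33:T/A; 34:G/T; 35:C/T; 40:G/T; 45:C/A.
There are 18 differences over 47 sites, so p = 18/47 = 0.383.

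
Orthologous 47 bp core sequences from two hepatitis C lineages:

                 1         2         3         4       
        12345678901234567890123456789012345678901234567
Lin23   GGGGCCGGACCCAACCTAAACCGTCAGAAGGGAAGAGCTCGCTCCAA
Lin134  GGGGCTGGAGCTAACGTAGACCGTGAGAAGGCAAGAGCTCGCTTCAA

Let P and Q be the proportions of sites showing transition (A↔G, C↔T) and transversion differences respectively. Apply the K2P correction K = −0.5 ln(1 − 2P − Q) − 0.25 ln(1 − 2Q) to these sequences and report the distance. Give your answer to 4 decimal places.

0.1940

Differing sites — 6:C/T (Ti); 10:C/G (Tv); 12:C/T (Ti); 16:C/G (Tv); 19:A/G (Ti); 25:C/G (Tv); 32:G/C (Tv); 44:C/T (Ti).
Of the 8 differences, 4 transitions and 4 transversions over 47 sites: P = 4/47 = 0.085106, Q = 4/47 = 0.085106.
d = −0.5·ln(0.744682) − 0.25·ln(0.829788) = −0.5·(-0.294798) − 0.25·(-0.186585) = 0.1940.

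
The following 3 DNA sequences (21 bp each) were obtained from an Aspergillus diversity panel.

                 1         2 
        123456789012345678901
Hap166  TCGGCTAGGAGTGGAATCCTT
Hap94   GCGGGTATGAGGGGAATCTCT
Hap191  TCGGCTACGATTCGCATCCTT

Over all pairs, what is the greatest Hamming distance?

9

Pairwise Hamming distances:
  Hap166 vs Hap94: 6
  Hap166 vs Hap191: 4
  Hap94 vs Hap191: 9
The largest is 9, between Hap94 and Hap191.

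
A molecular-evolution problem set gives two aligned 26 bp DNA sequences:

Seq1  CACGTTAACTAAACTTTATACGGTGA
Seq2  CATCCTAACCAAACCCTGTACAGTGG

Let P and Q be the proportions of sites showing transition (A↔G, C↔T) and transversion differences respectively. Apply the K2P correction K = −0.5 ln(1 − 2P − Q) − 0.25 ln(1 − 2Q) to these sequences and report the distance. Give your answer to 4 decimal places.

Mismatches occur at site 3 (C→T, transition), site 4 (G→C, transversion), site 5 (T→C, transition), site 10 (T→C, transition), site 15 (T→C, transition), site 16 (T→C, transition), site 18 (A→G, transition), site 22 (G→A, transition), site 26 (A→G, transition).
Of the 9 differences, 8 transitions and 1 transversion over 26 sites: P = 8/26 = 0.307692, Q = 1/26 = 0.038462.
d = −0.5·ln(0.346154) − 0.25·ln(0.923076) = −0.5·(-1.060872) − 0.25·(-0.080044) = 0.5504.

0.5504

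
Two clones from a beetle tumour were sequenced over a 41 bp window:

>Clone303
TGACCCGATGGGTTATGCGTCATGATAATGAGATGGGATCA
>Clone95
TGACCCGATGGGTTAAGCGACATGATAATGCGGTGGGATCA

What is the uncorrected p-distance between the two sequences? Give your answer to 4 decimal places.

0.0976

The sequences differ at positions 16 (T/A), 20 (T/A), 31 (A/C), 33 (A/G).
There are 4 differences over 41 sites, so p = 4/41 = 0.0976.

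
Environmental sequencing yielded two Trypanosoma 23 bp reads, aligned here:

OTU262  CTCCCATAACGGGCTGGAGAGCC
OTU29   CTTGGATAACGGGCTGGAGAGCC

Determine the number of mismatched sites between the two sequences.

3

The sequences differ at positions 3 (C/T), 4 (C/G), 5 (C/G).
That gives 3 mismatches out of 23 aligned sites, so the Hamming distance is 3.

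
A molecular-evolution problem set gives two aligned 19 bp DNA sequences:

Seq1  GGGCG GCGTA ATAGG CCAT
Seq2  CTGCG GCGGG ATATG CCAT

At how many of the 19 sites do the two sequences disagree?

Mismatches occur at site 1 (G↔C), site 2 (G↔T), site 9 (T↔G), site 10 (A↔G), site 14 (G↔T).
That gives 5 mismatches out of 19 aligned sites, so the Hamming distance is 5.

5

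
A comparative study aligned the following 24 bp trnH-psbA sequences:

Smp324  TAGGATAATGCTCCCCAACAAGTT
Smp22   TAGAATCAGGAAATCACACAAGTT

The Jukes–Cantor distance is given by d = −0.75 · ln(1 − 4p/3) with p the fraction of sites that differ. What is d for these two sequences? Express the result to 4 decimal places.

Differing sites — 4:G/A; 7:A/C; 9:T/G; 11:C/A; 12:T/A; 13:C/A; 14:C/T; 16:C/A; 17:A/C.
p = 9/24 = 0.375000.
d = −0.75 · ln(1 − (4/3)·0.375000) = −0.75 · ln(0.500000) = −0.75 · (-0.693147) = 0.5199.

0.5199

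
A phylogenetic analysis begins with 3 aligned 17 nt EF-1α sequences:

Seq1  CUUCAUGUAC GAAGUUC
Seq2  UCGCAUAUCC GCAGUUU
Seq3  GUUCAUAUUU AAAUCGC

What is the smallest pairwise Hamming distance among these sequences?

7

Pairwise Hamming distances:
  Seq1 vs Seq2: 7
  Seq1 vs Seq3: 8
  Seq2 vs Seq3: 11
The smallest is 7, between Seq1 and Seq2.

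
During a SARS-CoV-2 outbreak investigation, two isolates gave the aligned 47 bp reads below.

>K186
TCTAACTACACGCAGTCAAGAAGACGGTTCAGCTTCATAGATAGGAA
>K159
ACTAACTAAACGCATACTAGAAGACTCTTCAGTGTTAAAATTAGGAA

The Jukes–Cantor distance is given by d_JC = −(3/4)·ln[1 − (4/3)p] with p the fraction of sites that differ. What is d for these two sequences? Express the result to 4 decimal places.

0.3451

Differing sites — 1:T/A; 9:C/A; 15:G/T; 16:T/A; 18:A/T; 26:G/T; 27:G/C; 33:C/T; 34:T/G; 36:C/T; 38:T/A; 40:G/A; 41:A/T.
p = 13/47 = 0.276596.
d = −0.75 · ln(1 − (4/3)·0.276596) = −0.75 · ln(0.631205) = −0.75 · (-0.460125) = 0.3451.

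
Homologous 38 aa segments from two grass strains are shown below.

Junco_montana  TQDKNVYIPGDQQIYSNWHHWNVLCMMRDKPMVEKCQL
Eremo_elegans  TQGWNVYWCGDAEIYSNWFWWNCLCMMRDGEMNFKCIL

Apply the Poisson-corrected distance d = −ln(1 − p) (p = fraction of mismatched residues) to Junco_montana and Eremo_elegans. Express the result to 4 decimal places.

Mismatches occur at site 3 (D↔G), site 4 (K↔W), site 8 (I↔W), site 9 (P↔C), site 12 (Q↔A), site 13 (Q↔E), site 19 (H↔F), site 20 (H↔W), site 23 (V↔C), site 30 (K↔G), site 31 (P↔E), site 33 (V↔N), site 34 (E↔F), site 37 (Q↔I).
p = 14/38 = 0.368421.
d = −ln(1 − 0.368421) = −ln(0.631579) = 0.4595.

0.4595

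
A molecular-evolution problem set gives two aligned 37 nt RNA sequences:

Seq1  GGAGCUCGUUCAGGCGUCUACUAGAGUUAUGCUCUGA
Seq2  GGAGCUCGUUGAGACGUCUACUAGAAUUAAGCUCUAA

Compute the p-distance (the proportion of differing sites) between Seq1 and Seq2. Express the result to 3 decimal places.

0.135

Mismatches occur at site 11 (C↔G), site 14 (G↔A), site 26 (G↔A), site 30 (U↔A), site 36 (G↔A).
There are 5 differences over 37 sites, so p = 5/37 = 0.135.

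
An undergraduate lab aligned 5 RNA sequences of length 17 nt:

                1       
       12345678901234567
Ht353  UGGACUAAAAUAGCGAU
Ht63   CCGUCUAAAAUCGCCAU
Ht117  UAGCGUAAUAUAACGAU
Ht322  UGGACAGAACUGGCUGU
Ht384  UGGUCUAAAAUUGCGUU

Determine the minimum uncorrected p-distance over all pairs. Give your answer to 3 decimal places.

0.176

Pairwise Hamming distances:
  Ht353 vs Ht63: 5
  Ht353 vs Ht117: 5
  Ht353 vs Ht322: 6
  Ht353 vs Ht384: 3
  Ht63 vs Ht117: 8
  Ht63 vs Ht322: 9
  Ht63 vs Ht384: 5
  Ht117 vs Ht322: 11
  Ht117 vs Ht384: 7
  Ht322 vs Ht384: 7
The smallest is 3 mismatches, between Ht353 and Ht384; p = 3/17 = 0.176.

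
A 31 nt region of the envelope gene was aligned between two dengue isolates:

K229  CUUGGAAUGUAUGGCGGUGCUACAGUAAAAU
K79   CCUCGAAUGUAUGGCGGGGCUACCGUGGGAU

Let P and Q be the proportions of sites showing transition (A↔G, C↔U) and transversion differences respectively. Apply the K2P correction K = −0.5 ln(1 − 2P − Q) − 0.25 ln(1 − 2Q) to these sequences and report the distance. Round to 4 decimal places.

Differing sites — 2:U/C (Ti); 4:G/C (Tv); 18:U/G (Tv); 24:A/C (Tv); 27:A/G (Ti); 28:A/G (Ti); 29:A/G (Ti).
Of the 7 differences, 4 transitions and 3 transversions over 31 sites: P = 4/31 = 0.129032, Q = 3/31 = 0.096774.
d = −0.5·ln(0.645162) − 0.25·ln(0.806452) = −0.5·(-0.438254) − 0.25·(-0.215111) = 0.2729.

0.2729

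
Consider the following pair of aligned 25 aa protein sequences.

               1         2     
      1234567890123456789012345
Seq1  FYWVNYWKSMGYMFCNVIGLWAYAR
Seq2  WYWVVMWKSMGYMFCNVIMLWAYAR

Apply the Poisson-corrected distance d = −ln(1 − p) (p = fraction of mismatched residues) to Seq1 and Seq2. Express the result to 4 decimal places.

0.1744

Mismatches occur at site 1 (F→W), site 5 (N→V), site 6 (Y→M), site 19 (G→M).
p = 4/25 = 0.160000.
d = −ln(1 − 0.160000) = −ln(0.840000) = 0.1744.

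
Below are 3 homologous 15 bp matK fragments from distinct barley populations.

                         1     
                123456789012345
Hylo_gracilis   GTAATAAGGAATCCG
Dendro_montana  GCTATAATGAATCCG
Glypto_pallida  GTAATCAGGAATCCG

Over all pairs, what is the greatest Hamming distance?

Pairwise Hamming distances:
  Hylo_gracilis vs Dendro_montana: 3
  Hylo_gracilis vs Glypto_pallida: 1
  Dendro_montana vs Glypto_pallida: 4
The largest is 4, between Dendro_montana and Glypto_pallida.

4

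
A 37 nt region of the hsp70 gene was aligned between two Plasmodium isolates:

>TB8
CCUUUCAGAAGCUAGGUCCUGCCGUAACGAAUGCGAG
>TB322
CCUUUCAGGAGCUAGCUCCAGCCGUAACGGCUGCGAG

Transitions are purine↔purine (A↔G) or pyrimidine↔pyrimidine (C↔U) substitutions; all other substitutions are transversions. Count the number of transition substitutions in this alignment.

2

Differing sites — 9:A/G (Ti); 16:G/C (Tv); 20:U/A (Tv); 30:A/G (Ti); 31:A/C (Tv).
Of the 5 differences, 2 transitions and 3 transversions, so the answer is 2.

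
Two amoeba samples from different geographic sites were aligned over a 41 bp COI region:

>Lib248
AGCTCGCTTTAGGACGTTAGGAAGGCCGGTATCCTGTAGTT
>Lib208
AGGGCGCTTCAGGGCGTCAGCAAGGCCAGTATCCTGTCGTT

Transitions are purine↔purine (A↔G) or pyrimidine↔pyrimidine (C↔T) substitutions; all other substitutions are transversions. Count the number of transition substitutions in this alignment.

Mismatches occur at site 3 (C/G, transversion), site 4 (T/G, transversion), site 10 (T/C, transition), site 14 (A/G, transition), site 18 (T/C, transition), site 21 (G/C, transversion), site 28 (G/A, transition), site 38 (A/C, transversion).
Of the 8 differences, 4 transitions and 4 transversions, so the answer is 4.

4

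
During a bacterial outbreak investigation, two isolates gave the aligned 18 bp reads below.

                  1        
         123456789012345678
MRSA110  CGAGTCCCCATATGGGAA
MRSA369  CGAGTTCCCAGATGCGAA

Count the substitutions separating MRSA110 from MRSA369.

3

Mismatches occur at site 6 (C→T), site 11 (T→G), site 15 (G→C).
That gives 3 mismatches out of 18 aligned sites, so the Hamming distance is 3.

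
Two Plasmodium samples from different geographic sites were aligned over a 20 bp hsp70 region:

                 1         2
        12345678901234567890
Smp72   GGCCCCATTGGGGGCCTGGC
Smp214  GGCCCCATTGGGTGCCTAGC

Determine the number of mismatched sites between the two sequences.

2

Differing sites — 13:G/T; 18:G/A.
That gives 2 mismatches out of 20 aligned sites, so the Hamming distance is 2.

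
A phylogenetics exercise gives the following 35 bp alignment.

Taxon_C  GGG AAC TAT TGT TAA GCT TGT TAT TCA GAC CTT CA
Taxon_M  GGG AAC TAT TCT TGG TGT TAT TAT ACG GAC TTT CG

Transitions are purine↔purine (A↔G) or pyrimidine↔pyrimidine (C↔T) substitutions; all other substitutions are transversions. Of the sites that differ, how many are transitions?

6

The sequences differ at positions 11 (G/C, transversion), 14 (A/G, transition), 15 (A/G, transition), 16 (G/T, transversion), 17 (C/G, transversion), 20 (G/A, transition), 25 (T/A, transversion), 27 (A/G, transition), 31 (C/T, transition), 35 (A/G, transition).
Of the 10 differences, 6 transitions and 4 transversions, so the answer is 6.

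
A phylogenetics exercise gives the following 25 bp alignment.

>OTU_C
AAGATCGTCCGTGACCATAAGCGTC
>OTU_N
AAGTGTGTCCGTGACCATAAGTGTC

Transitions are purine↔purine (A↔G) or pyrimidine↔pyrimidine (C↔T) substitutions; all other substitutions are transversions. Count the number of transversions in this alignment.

Mismatches occur at site 4 (A→T, transversion), site 5 (T→G, transversion), site 6 (C→T, transition), site 22 (C→T, transition).
Of the 4 differences, 2 transitions and 2 transversions, so the answer is 2.

2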